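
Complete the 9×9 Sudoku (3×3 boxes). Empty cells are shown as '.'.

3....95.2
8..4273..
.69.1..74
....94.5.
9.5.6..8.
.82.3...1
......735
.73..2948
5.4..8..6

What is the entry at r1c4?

6

r1c5 = 8: row 1 has {2,3,5,9}; col 5 has {1,2,3,6,9}; box has {1,2,4,7,9} → only 8 remains.
r2c3 = 1: row 2 has {2,3,4,7,8}; col 3 has {2,3,4,5,9}; box has {3,6,8,9} → only 1 remains.
r2c9 = 9: row 2 has {1,2,3,4,7,8}; col 9 has {1,2,4,5,6,8}; box has {2,3,4,5,7} → only 9 remains.
r3c1 = 2: row 3 has {1,4,6,7,9}; col 1 has {3,5,8,9}; box has {1,3,6,8,9} → only 2 remains.
r3c7 = 8: row 3 has {1,2,4,6,7,9}; col 7 has {3,5,7,9}; box has {2,3,4,5,7,9} → only 8 remains.
r5c6 = 1: row 5 has {5,6,8,9}; col 6 has {2,4,7,8,9}; box has {3,4,6,9} → only 1 remains.
r6c6 = 5: row 6 has {1,2,3,8}; col 6 has {1,2,4,7,8,9}; box has {1,3,4,6,9} → only 5 remains.
r7c5 = 4: row 7 has {3,5,7}; col 5 has {1,2,3,6,8,9}; box has {2,8} → only 4 remains.
r7c6 = 6: row 7 has {3,4,5,7}; col 6 has {1,2,4,5,7,8,9}; box has {2,4,8} → only 6 remains.
r8c5 = 5: row 8 has {2,3,4,7,8,9}; col 5 has {1,2,3,4,6,8,9}; box has {2,4,6,8} → only 5 remains.
r9c5 = 7: row 9 has {4,5,6,8}; col 5 has {1,2,3,4,5,6,8,9}; box has {2,4,5,6,8} → only 7 remains.
r1c2 = 4: row 1 has {2,3,5,8,9}; col 2 has {6,7,8}; box has {1,2,3,6,8,9} → only 4 remains.
r1c3 = 7: row 1 has {2,3,4,5,8,9}; col 3 has {1,2,3,4,5,9}; box has {1,2,3,4,6,8,9} → only 7 remains.
r1c4 = 6: row 1 has {2,3,4,5,7,8,9}; col 4 has {4}; box has {1,2,4,7,8,9} → only 6 remains.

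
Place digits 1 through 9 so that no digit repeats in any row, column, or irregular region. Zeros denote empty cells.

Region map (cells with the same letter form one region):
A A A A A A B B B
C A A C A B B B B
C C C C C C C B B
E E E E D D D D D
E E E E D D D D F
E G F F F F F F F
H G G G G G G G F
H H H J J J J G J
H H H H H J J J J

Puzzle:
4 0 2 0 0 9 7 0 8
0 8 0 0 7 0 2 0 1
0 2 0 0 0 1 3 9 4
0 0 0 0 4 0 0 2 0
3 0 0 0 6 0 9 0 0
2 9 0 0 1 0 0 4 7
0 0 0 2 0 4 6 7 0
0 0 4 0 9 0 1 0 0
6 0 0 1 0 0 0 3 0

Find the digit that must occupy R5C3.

R1C2 = 1 (hidden single in row 1).
R2C4 = 4 (hidden single in row 2).
R2C1 = 9 (hidden single in row 2).
R5C9 = 2 (hidden single in row 5).
R5C2 = 4 (hidden single in row 5).
R9C9 = 5 (sole candidate).
R4C9 = 3 (sole candidate).
R7C9 = 9 (sole candidate).
R8C9 = 6 (sole candidate).
R9C2 = 7 (sole candidate).
R7C3 = 1 (hidden single in row 7).
R4C1 = 1 (hidden single in row 4).
R5C8 = 1 (hidden single in row 5).
R8C6 = 2 (hidden single in row 8).
R8C2 = 3 (hidden single in row 8).
R7C2 = 5 (sole candidate).
R8C8 = 8 (sole candidate).
R9C6 = 8 (sole candidate).
R9C7 = 4 (sole candidate).
R4C2 = 6 (sole candidate).
R7C1 = 8 (sole candidate).
R7C5 = 3 (sole candidate).
R8C1 = 5 (sole candidate).
R8C4 = 7 (sole candidate).
R9C3 = 9 (sole candidate).
R9C5 = 2 (sole candidate).
R1C5 = 5 (sole candidate).
R1C8 = 6 (sole candidate).
R2C8 = 5 (sole candidate).
R3C1 = 7 (sole candidate).
R3C5 = 8 (sole candidate).
R1C4 = 3 (sole candidate).
R2C3 = 6 (sole candidate).
R2C6 = 3 (sole candidate).
R3C3 = 5 (sole candidate).
R3C4 = 6 (sole candidate).
R4C4 = 9 (hidden single in row 4).
R6C3 = 3 (hidden single in row 6).
R6C6 = 6 (hidden single in row 6).
R4C7 = 8 (hidden single in region D).
R4C3 = 7 (sole candidate).
R4C6 = 5 (sole candidate).
R5C3 = 8: row 5 has {1,2,3,4,6,9}; col 3 has {1,2,3,4,5,6,7,9}; region has {1,2,3,4,6,7,9} → only 8 remains.

8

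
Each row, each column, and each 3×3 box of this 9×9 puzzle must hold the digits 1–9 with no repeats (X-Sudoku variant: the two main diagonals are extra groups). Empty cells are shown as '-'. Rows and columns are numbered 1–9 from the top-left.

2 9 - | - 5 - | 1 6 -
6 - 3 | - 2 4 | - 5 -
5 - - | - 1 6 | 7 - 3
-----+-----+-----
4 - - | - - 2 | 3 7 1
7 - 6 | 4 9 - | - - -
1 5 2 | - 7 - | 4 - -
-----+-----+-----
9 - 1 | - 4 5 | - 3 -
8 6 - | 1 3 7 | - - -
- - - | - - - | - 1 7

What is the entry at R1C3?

7

R4C2 = 8: row 4 has {1,2,3,4,7}; col 2 has {5,6,9}; box has {1,2,4,5,6,7} → only 8 remains.
R4C3 = 9: row 4 has {1,2,3,4,7,8}; col 3 has {1,2,3,6}; box has {1,2,4,5,6,7,8} → only 9 remains.
R4C5 = 6: row 4 has {1,2,3,4,7,8,9}; col 5 has {1,2,3,4,5,7,9}; box has {2,4,7,9} → only 6 remains.
R5C2 = 3: row 5 has {4,6,7,9}; col 2 has {5,6,8,9}; box has {1,2,4,5,6,7,8,9} → only 3 remains.
R8C8 = 4: row 8 has {1,3,6,7,8}; col 8 has {1,3,5,6,7}; box has {1,3,7}; main diagonal has {2,7,9} → only 4 remains.
R9C1 = 3: row 9 has {1,7}; col 1 has {1,2,4,5,6,7,8,9}; box has {1,6,8,9}; anti-diagonal has {1,2,5,6,7,9} → only 3 remains.
R9C5 = 8: row 9 has {1,3,7}; col 5 has {1,2,3,4,5,6,7,9}; box has {1,3,4,5,7} → only 8 remains.
R9C6 = 9: row 9 has {1,3,7,8}; col 6 has {2,4,5,6,7}; box has {1,3,4,5,7,8} → only 9 remains.
R2C2 = 1: row 2 has {2,3,4,5,6}; col 2 has {3,5,6,8,9}; box has {2,3,5,6,9}; main diagonal has {2,4,7,9} → only 1 remains.
R3C2 = 4: row 3 has {1,3,5,6,7}; col 2 has {1,3,5,6,8,9}; box has {1,2,3,5,6,9} → only 4 remains.
R3C3 = 8: row 3 has {1,3,4,5,6,7}; col 3 has {1,2,3,6,9}; box has {1,2,3,4,5,6,9}; main diagonal has {1,2,4,7,9} → only 8 remains.
R3C4 = 9: row 3 has {1,3,4,5,6,7,8}; col 4 has {1,4}; box has {1,2,4,5,6} → only 9 remains.
R3C8 = 2: row 3 has {1,3,4,5,6,7,8,9}; col 8 has {1,3,4,5,6,7}; box has {1,3,5,6,7} → only 2 remains.
R4C4 = 5: row 4 has {1,2,3,4,6,7,8,9}; col 4 has {1,4,9}; box has {2,4,6,7,9}; main diagonal has {1,2,4,7,8,9} → only 5 remains.
R5C8 = 8: row 5 has {3,4,6,7,9}; col 8 has {1,2,3,4,5,6,7}; box has {1,3,4,7} → only 8 remains.
R6C4 = 8: row 6 has {1,2,4,5,7}; col 4 has {1,4,5,9}; box has {2,4,5,6,7,9}; anti-diagonal has {1,2,3,5,6,7,9} → only 8 remains.
R6C6 = 3: row 6 has {1,2,4,5,7,8}; col 6 has {2,4,5,6,7,9}; box has {2,4,5,6,7,8,9}; main diagonal has {1,2,4,5,7,8,9} → only 3 remains.
R6C8 = 9: row 6 has {1,2,3,4,5,7,8}; col 8 has {1,2,3,4,5,6,7,8}; box has {1,3,4,7,8} → only 9 remains.
R6C9 = 6: row 6 has {1,2,3,4,5,7,8,9}; col 9 has {1,3,7}; box has {1,3,4,7,8,9} → only 6 remains.
R7C7 = 6: row 7 has {1,3,4,5,9}; col 7 has {1,3,4,7}; box has {1,3,4,7}; main diagonal has {1,2,3,4,5,7,8,9} → only 6 remains.
R8C3 = 5: row 8 has {1,3,4,6,7,8}; col 3 has {1,2,3,6,8,9}; box has {1,3,6,8,9} → only 5 remains.
R9C2 = 2: row 9 has {1,3,7,8,9}; col 2 has {1,3,4,5,6,8,9}; box has {1,3,5,6,8,9} → only 2 remains.
R9C3 = 4: row 9 has {1,2,3,7,8,9}; col 3 has {1,2,3,5,6,8,9}; box has {1,2,3,5,6,8,9} → only 4 remains.
R9C4 = 6: row 9 has {1,2,3,4,7,8,9}; col 4 has {1,4,5,8,9}; box has {1,3,4,5,7,8,9} → only 6 remains.
R9C7 = 5: row 9 has {1,2,3,4,6,7,8,9}; col 7 has {1,3,4,6,7}; box has {1,3,4,6,7} → only 5 remains.
R1C3 = 7: row 1 has {1,2,5,6,9}; col 3 has {1,2,3,4,5,6,8,9}; box has {1,2,3,4,5,6,8,9} → only 7 remains.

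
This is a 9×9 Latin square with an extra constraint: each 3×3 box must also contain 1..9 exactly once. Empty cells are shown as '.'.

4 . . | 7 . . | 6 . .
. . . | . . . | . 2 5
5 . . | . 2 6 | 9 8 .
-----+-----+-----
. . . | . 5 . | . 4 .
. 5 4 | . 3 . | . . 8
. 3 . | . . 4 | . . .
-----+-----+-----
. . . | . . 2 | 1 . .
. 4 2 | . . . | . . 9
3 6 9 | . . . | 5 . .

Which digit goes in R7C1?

8

R9C8 = 7: row 9 has {3,5,6,9}; col 8 has {2,4,8}; box has {1,5,9} → only 7 remains.
R1C2 = 2: in row 1, 2 can only go here (every other open cell in that row sees a 2).
R1C6 = 5: in row 1, 5 can only go here (every other open cell in that row sees a 5).
R1C5 = 9: in row 1, 9 can only go here (every other open cell in that row sees a 9).
R1C3 = 8: in row 1, 8 can only go here (every other open cell in that row sees an 8).
R6C8 = 5: in row 6, 5 can only go here (every other open cell in that row sees a 5).
R7C4 = 9: in row 7, 9 can only go here (every other open cell in that row sees a 9).
R6C1 = 9: in row 6, 9 can only go here (every other open cell in that row sees a 9).
R2C2 = 9: in row 2, 9 can only go here (every other open cell in that row sees a 9).
R4C6 = 9: in row 4, 9 can only go here (every other open cell in that row sees a 9).
R5C8 = 9: in row 5, 9 can only go here (every other open cell in that row sees a 9).
R7C3 = 5: in row 7, 5 can only go here (every other open cell in that row sees a 5).
R8C4 = 5: in row 8, 5 can only go here (every other open cell in that row sees a 5).
R9C9 = 2: in row 9, 2 can only go here (every other open cell in that row sees a 2).
R2C7 = 4: in column 7, 4 can only go here (every other open cell in that column sees a 4).
R8C7 = 8: in column 7, 8 can only go here (every other open cell in that column sees an 8).
R3C4 = 4: in row 3, 4 can only go here (every other open cell in that row sees a 4).
R9C5 = 4: in row 9, 4 can only go here (every other open cell in that row sees a 4).
R7C9 = 4: in row 7, 4 can only go here (every other open cell in that row sees a 4).
R7C8 = 3: in row 7, 3 can only go here (every other open cell in that row sees a 3).
R1C8 = 1: row 1 has {2,4,5,6,7,8,9}; col 8 has {2,3,4,5,7,8,9}; box has {2,4,5,6,8,9} → only 1 remains.
R1C9 = 3: row 1 has {1,2,4,5,6,7,8,9}; col 9 has {2,4,5,8,9}; box has {1,2,4,5,6,8,9} → only 3 remains.
R3C9 = 7: row 3 has {2,4,5,6,8,9}; col 9 has {2,3,4,5,8,9}; box has {1,2,3,4,5,6,8,9} → only 7 remains.
R8C8 = 6: row 8 has {2,4,5,8,9}; col 8 has {1,2,3,4,5,7,8,9}; box has {1,2,3,4,5,7,8,9} → only 6 remains.
R3C2 = 1: row 3 has {2,4,5,6,7,8,9}; col 2 has {2,3,4,5,6,9}; box has {2,4,5,8,9} → only 1 remains.
R3C3 = 3: row 3 has {1,2,4,5,6,7,8,9}; col 3 has {2,4,5,8,9}; box has {1,2,4,5,8,9} → only 3 remains.
R4C7 = 3: in row 4, 3 can only go here (every other open cell in that row sees a 3).
R7C5 = 6: in row 7, 6 can only go here (every other open cell in that row sees a 6).
R8C6 = 3: in row 8, 3 can only go here (every other open cell in that row sees a 3).
R2C4 = 3: in row 2, 3 can only go here (every other open cell in that row sees a 3).
R5C6 = 7: in column 6, 7 can only go here (every other open cell in that column sees a 7).
R5C7 = 2: row 5 has {3,4,5,7,8,9}; col 7 has {1,3,4,5,6,8,9}; box has {3,4,5,8,9} → only 2 remains.
R6C7 = 7: row 6 has {3,4,5,9}; col 7 has {1,2,3,4,5,6,8,9}; box has {2,3,4,5,8,9} → only 7 remains.
R6C4 = 2: in row 6, 2 can only go here (every other open cell in that row sees a 2).
R4C1 = 2: in row 4, 2 can only go here (every other open cell in that row sees a 2).
R6C5 = 8: in row 6, 8 can only go here (every other open cell in that row sees an 8).
R2C5 = 1: row 2 has {2,3,4,5,9}; col 5 has {2,3,4,5,6,8,9}; box has {2,3,4,5,6,7,9} → only 1 remains.
R2C6 = 8: row 2 has {1,2,3,4,5,9}; col 6 has {2,3,4,5,6,7,9}; box has {1,2,3,4,5,6,7,9} → only 8 remains.
R8C5 = 7: row 8 has {2,3,4,5,6,8,9}; col 5 has {1,2,3,4,5,6,8,9}; box has {2,3,4,5,6,9} → only 7 remains.
R9C6 = 1: row 9 has {2,3,4,5,6,7,9}; col 6 has {2,3,4,5,6,7,8,9}; box has {2,3,4,5,6,7,9} → only 1 remains.
R8C1 = 1: row 8 has {2,3,4,5,6,7,8,9}; col 1 has {2,3,4,5,9}; box has {2,3,4,5,6,9} → only 1 remains.
R9C4 = 8: row 9 has {1,2,3,4,5,6,7,9}; col 4 has {2,3,4,5,7,9}; box has {1,2,3,4,5,6,7,9} → only 8 remains.
R5C1 = 6: row 5 has {2,3,4,5,7,8,9}; col 1 has {1,2,3,4,5,9}; box has {2,3,4,5,9} → only 6 remains.
R5C4 = 1: row 5 has {2,3,4,5,6,7,8,9}; col 4 has {2,3,4,5,7,8,9}; box has {2,3,4,5,7,8,9} → only 1 remains.
R6C3 = 1: row 6 has {2,3,4,5,7,8,9}; col 3 has {2,3,4,5,8,9}; box has {2,3,4,5,6,9} → only 1 remains.
R6C9 = 6: row 6 has {1,2,3,4,5,7,8,9}; col 9 has {2,3,4,5,7,8,9}; box has {2,3,4,5,7,8,9} → only 6 remains.
R2C1 = 7: row 2 has {1,2,3,4,5,8,9}; col 1 has {1,2,3,4,5,6,9}; box has {1,2,3,4,5,8,9} → only 7 remains.
R2C3 = 6: row 2 has {1,2,3,4,5,7,8,9}; col 3 has {1,2,3,4,5,8,9}; box has {1,2,3,4,5,7,8,9} → only 6 remains.
R4C3 = 7: row 4 has {2,3,4,5,9}; col 3 has {1,2,3,4,5,6,8,9}; box has {1,2,3,4,5,6,9} → only 7 remains.
R4C4 = 6: row 4 has {2,3,4,5,7,9}; col 4 has {1,2,3,4,5,7,8,9}; box has {1,2,3,4,5,7,8,9} → only 6 remains.
R4C9 = 1: row 4 has {2,3,4,5,6,7,9}; col 9 has {2,3,4,5,6,7,8,9}; box has {2,3,4,5,6,7,8,9} → only 1 remains.
R7C1 = 8: row 7 has {1,2,3,4,5,6,9}; col 1 has {1,2,3,4,5,6,7,9}; box has {1,2,3,4,5,6,9} → only 8 remains.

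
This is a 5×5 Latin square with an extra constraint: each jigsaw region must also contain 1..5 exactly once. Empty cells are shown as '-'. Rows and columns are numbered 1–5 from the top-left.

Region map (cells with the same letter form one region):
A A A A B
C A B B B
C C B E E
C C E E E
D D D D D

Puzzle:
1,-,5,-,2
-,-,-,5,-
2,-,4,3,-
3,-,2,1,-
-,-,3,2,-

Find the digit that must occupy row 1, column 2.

3

row 1, column 4 = 4: row 1 has {1,2,5}; col 4 has {1,2,3,5}; region has {1,5} → only 4 remains.
row 2, column 1 = 4: row 2 has {5}; col 1 has {1,2,3}; region has {2,3} → only 4 remains.
row 2, column 3 = 1: row 2 has {4,5}; col 3 has {2,3,4,5}; region has {2,4,5} → only 1 remains.
row 2, column 5 = 3: row 2 has {1,4,5}; col 5 has {2}; region has {1,2,4,5} → only 3 remains.
row 3, column 5 = 5: row 3 has {2,3,4}; col 5 has {2,3}; region has {1,2,3} → only 5 remains.
row 4, column 2 = 5: row 4 has {1,2,3}; col 2 has {}; region has {2,3,4} → only 5 remains.
row 4, column 5 = 4: row 4 has {1,2,3,5}; col 5 has {2,3,5}; region has {1,2,3,5} → only 4 remains.
row 5, column 1 = 5: row 5 has {2,3}; col 1 has {1,2,3,4}; region has {2,3} → only 5 remains.
row 5, column 5 = 1: row 5 has {2,3,5}; col 5 has {2,3,4,5}; region has {2,3,5} → only 1 remains.
row 1, column 2 = 3: row 1 has {1,2,4,5}; col 2 has {5}; region has {1,4,5} → only 3 remains.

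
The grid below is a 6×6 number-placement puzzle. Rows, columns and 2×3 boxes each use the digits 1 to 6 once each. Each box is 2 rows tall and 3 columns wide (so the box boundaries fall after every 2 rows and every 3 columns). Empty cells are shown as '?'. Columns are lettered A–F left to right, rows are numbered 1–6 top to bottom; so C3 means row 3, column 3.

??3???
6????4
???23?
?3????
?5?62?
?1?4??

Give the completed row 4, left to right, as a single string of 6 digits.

B2 = 2 (sole candidate).
C5 = 4 (sole candidate).
E6 = 5 (sole candidate).
F6 = 3 (sole candidate).
B1 = 4 (sole candidate).
E2 = 1 (sole candidate).
B3 = 6 (sole candidate).
A5 = 3 (sole candidate).
F5 = 1 (sole candidate).
A6 = 2 (sole candidate).
C6 = 6 (sole candidate).
D1 = 5 (sole candidate).
E1 = 6 (sole candidate).
F1 = 2 (sole candidate).
C2 = 5 (sole candidate).
D2 = 3 (sole candidate).
C3 = 1 (sole candidate).
F3 = 5 (sole candidate).
C4 = 2: row 4 has {3}; col 3 has {1,3,4,5,6}; box has {1,3,6} → only 2 remains.
D4 = 1: row 4 has {2,3}; col 4 has {2,3,4,5,6}; box has {2,3,5} → only 1 remains.
E4 = 4: row 4 has {1,2,3}; col 5 has {1,2,3,5,6}; box has {1,2,3,5} → only 4 remains.
F4 = 6: row 4 has {1,2,3,4}; col 6 has {1,2,3,4,5}; box has {1,2,3,4,5} → only 6 remains.
A1 = 1 (sole candidate).
A3 = 4 (sole candidate).
A4 = 5: row 4 has {1,2,3,4,6}; col 1 has {1,2,3,4,6}; box has {1,2,3,4,6} → only 5 remains.

532146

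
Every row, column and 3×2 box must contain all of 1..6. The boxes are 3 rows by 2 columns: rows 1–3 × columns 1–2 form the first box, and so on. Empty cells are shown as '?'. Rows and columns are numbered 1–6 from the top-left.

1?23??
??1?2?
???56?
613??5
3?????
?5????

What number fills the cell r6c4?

1

r1c6 = 4: row 1 has {1,2,3}; col 6 has {5}; box has {2,6} → only 4 remains.
r2c6 = 3: row 2 has {1,2}; col 6 has {4,5}; box has {2,4,6} → only 3 remains.
r3c3 = 4: row 3 has {5,6}; col 3 has {1,2,3}; box has {1,2,3,5} → only 4 remains.
r3c6 = 1: row 3 has {4,5,6}; col 6 has {3,4,5}; box has {2,3,4,6} → only 1 remains.
r4c5 = 4: row 4 has {1,3,5,6}; col 5 has {2,6}; box has {5} → only 4 remains.
r5c5 = 1: row 5 has {3}; col 5 has {2,4,6}; box has {4,5} → only 1 remains.
r6c3 = 6: row 6 has {5}; col 3 has {1,2,3,4}; box has {3} → only 6 remains.
r6c5 = 3: row 6 has {5,6}; col 5 has {1,2,4,6}; box has {1,4,5} → only 3 remains.
r6c6 = 2: row 6 has {3,5,6}; col 6 has {1,3,4,5}; box has {1,3,4,5} → only 2 remains.
r1c2 = 6: row 1 has {1,2,3,4}; col 2 has {1,5}; box has {1} → only 6 remains.
r1c5 = 5: row 1 has {1,2,3,4,6}; col 5 has {1,2,3,4,6}; box has {1,2,3,4,6} → only 5 remains.
r2c2 = 4: row 2 has {1,2,3}; col 2 has {1,5,6}; box has {1,6} → only 4 remains.
r2c4 = 6: row 2 has {1,2,3,4}; col 4 has {3,5}; box has {1,2,3,4,5} → only 6 remains.
r3c1 = 2: row 3 has {1,4,5,6}; col 1 has {1,3,6}; box has {1,4,6} → only 2 remains.
r3c2 = 3: row 3 has {1,2,4,5,6}; col 2 has {1,4,5,6}; box has {1,2,4,6} → only 3 remains.
r4c4 = 2: row 4 has {1,3,4,5,6}; col 4 has {3,5,6}; box has {3,6} → only 2 remains.
r5c2 = 2: row 5 has {1,3}; col 2 has {1,3,4,5,6}; box has {1,3,5,6} → only 2 remains.
r5c3 = 5: row 5 has {1,2,3}; col 3 has {1,2,3,4,6}; box has {2,3,6} → only 5 remains.
r5c4 = 4: row 5 has {1,2,3,5}; col 4 has {2,3,5,6}; box has {2,3,5,6} → only 4 remains.
r5c6 = 6: row 5 has {1,2,3,4,5}; col 6 has {1,2,3,4,5}; box has {1,2,3,4,5} → only 6 remains.
r6c1 = 4: row 6 has {2,3,5,6}; col 1 has {1,2,3,6}; box has {1,2,3,5,6} → only 4 remains.
r6c4 = 1: row 6 has {2,3,4,5,6}; col 4 has {2,3,4,5,6}; box has {2,3,4,5,6} → only 1 remains.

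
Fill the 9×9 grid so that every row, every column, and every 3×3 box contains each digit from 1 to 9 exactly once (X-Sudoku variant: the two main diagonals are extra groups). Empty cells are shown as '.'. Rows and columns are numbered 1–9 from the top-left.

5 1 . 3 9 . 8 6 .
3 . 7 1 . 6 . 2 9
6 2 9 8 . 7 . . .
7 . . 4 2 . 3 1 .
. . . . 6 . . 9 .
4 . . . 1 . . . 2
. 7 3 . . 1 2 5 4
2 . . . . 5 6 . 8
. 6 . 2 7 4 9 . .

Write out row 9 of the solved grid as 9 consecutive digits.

865274931

R1C3 = 4: row 1 has {1,3,5,6,8,9}; col 3 has {3,7,9}; box has {1,2,3,5,6,7,9} → only 4 remains.
R1C6 = 2: row 1 has {1,3,4,5,6,8,9}; col 6 has {1,4,5,6,7}; box has {1,3,6,7,8,9} → only 2 remains.
R1C9 = 7: row 1 has {1,2,3,4,5,6,8,9}; col 9 has {2,4,8,9}; box has {2,6,8,9}; anti-diagonal has {2,3,6} → only 7 remains.
R2C2 = 8: row 2 has {1,2,3,6,7,9}; col 2 has {1,2,6,7}; box has {1,2,3,4,5,6,7,9}; main diagonal has {2,4,5,6,9} → only 8 remains.
R5C9 = 5: row 5 has {6,9}; col 9 has {2,4,7,8,9}; box has {1,2,3,9} → only 5 remains.
R6C6 = 3: row 6 has {1,2,4}; col 6 has {1,2,4,5,6,7}; box has {1,2,4,6}; main diagonal has {2,4,5,6,8,9} → only 3 remains.
R6C7 = 7: row 6 has {1,2,3,4}; col 7 has {2,3,6,8,9}; box has {1,2,3,5,9} → only 7 remains.
R6C8 = 8: row 6 has {1,2,3,4,7}; col 8 has {1,2,5,6,9}; box has {1,2,3,5,7,9} → only 8 remains.
R7C5 = 8: row 7 has {1,2,3,4,5,7}; col 5 has {1,2,6,7,9}; box has {1,2,4,5,7} → only 8 remains.
R8C3 = 1: row 8 has {2,5,6,8}; col 3 has {3,4,7,9}; box has {2,3,6,7} → only 1 remains.
R8C4 = 9: row 8 has {1,2,5,6,8}; col 4 has {1,2,3,4,8}; box has {1,2,4,5,7,8} → only 9 remains.
R8C5 = 3: row 8 has {1,2,5,6,8,9}; col 5 has {1,2,6,7,8,9}; box has {1,2,4,5,7,8,9} → only 3 remains.
R8C8 = 7: row 8 has {1,2,3,5,6,8,9}; col 8 has {1,2,5,6,8,9}; box has {2,4,5,6,8,9}; main diagonal has {2,3,4,5,6,8,9} → only 7 remains.
R9C1 = 8: row 9 has {2,4,6,7,9}; col 1 has {2,3,4,5,6,7}; box has {1,2,3,6,7}; anti-diagonal has {2,3,6,7} → only 8 remains.
R9C3 = 5: row 9 has {2,4,6,7,8,9}; col 3 has {1,3,4,7,9}; box has {1,2,3,6,7,8} → only 5 remains.
R9C8 = 3: row 9 has {2,4,5,6,7,8,9}; col 8 has {1,2,5,6,7,8,9}; box has {2,4,5,6,7,8,9} → only 3 remains.
R9C9 = 1: row 9 has {2,3,4,5,6,7,8,9}; col 9 has {2,4,5,7,8,9}; box has {2,3,4,5,6,7,8,9}; main diagonal has {2,3,4,5,6,7,8,9} → only 1 remains.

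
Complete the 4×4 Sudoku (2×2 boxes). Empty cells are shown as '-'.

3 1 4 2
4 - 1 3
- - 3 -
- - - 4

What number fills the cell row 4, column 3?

row 2, column 2 = 2 (sole candidate).
row 3, column 2 = 4 (sole candidate).
row 3, column 4 = 1 (sole candidate).
row 4, column 2 = 3 (sole candidate).
row 4, column 3 = 2: row 4 has {3,4}; col 3 has {1,3,4}; box has {1,3,4} → only 2 remains.

2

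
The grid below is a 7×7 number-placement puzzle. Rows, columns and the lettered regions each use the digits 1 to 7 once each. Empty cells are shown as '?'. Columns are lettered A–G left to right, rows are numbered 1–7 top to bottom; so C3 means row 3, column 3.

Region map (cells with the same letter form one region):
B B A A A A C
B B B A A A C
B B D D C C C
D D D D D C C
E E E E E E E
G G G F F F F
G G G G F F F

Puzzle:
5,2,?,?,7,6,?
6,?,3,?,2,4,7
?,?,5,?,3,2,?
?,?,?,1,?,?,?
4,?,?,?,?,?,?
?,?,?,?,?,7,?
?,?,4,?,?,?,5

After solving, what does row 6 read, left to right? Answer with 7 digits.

C1 = 1: row 1 has {2,5,6,7}; col 3 has {3,4,5}; region has {2,4,6,7} → only 1 remains.
D1 = 3: row 1 has {1,2,5,6,7}; col 4 has {1}; region has {1,2,4,6,7} → only 3 remains.
G1 = 4: row 1 has {1,2,3,5,6,7}; col 7 has {5,7}; region has {2,3,7} → only 4 remains.
B2 = 1: row 2 has {2,3,4,6,7}; col 2 has {2}; region has {2,3,5,6} → only 1 remains.
D2 = 5: row 2 has {1,2,3,4,6,7}; col 4 has {1,3}; region has {1,2,3,4,6,7} → only 5 remains.
A3 = 7: row 3 has {2,3,5}; col 1 has {4,5,6}; region has {1,2,3,5,6} → only 7 remains.
B3 = 4: row 3 has {2,3,5,7}; col 2 has {1,2}; region has {1,2,3,5,6,7} → only 4 remains.
D3 = 6: row 3 has {2,3,4,5,7}; col 4 has {1,3,5}; region has {1,5} → only 6 remains.
G3 = 1: row 3 has {2,3,4,5,6,7}; col 7 has {4,5,7}; region has {2,3,4,7} → only 1 remains.
E4 = 4: row 4 has {1}; col 5 has {2,3,7}; region has {1,5,6} → only 4 remains.
F4 = 5: row 4 has {1,4}; col 6 has {2,4,6,7}; region has {1,2,3,4,7} → only 5 remains.
G4 = 6: row 4 has {1,4,5}; col 7 has {1,4,5,7}; region has {1,2,3,4,5,7} → only 6 remains.
D6 = 4: in row 6, 4 can only go here (every other open cell in that row sees a 4).
B6 = 5: in row 6, 5 can only go here (every other open cell in that row sees a 5).
E5 = 5: in row 5, 5 can only go here (every other open cell in that row sees a 5).
F5 = 1: in row 5, 1 can only go here (every other open cell in that row sees a 1).
F7 = 3: row 7 has {4,5}; col 6 has {1,2,4,5,6,7}; region has {4,5,7} → only 3 remains.
G6 = 2: row 6 has {4,5,7}; col 7 has {1,4,5,6,7}; region has {3,4,5,7} → only 2 remains.
G5 = 3: row 5 has {1,4,5}; col 7 has {1,2,4,5,6,7}; region has {1,4,5} → only 3 remains.
C6 = 6: row 6 has {2,4,5,7}; col 3 has {1,3,4,5}; region has {4,5} → only 6 remains.
E6 = 1: row 6 has {2,4,5,6,7}; col 5 has {2,3,4,5,7}; region has {2,3,4,5,7} → only 1 remains.
B7 = 7: row 7 has {3,4,5}; col 2 has {1,2,4,5}; region has {4,5,6} → only 7 remains.
D7 = 2: row 7 has {3,4,5,7}; col 4 has {1,3,4,5,6}; region has {4,5,6,7} → only 2 remains.
E7 = 6: row 7 has {2,3,4,5,7}; col 5 has {1,2,3,4,5,7}; region has {1,2,3,4,5,7} → only 6 remains.
B4 = 3: row 4 has {1,4,5,6}; col 2 has {1,2,4,5,7}; region has {1,4,5,6} → only 3 remains.
B5 = 6: row 5 has {1,3,4,5}; col 2 has {1,2,3,4,5,7}; region has {1,3,4,5} → only 6 remains.
D5 = 7: row 5 has {1,3,4,5,6}; col 4 has {1,2,3,4,5,6}; region has {1,3,4,5,6} → only 7 remains.
A6 = 3: row 6 has {1,2,4,5,6,7}; col 1 has {4,5,6,7}; region has {2,4,5,6,7} → only 3 remains.

3564172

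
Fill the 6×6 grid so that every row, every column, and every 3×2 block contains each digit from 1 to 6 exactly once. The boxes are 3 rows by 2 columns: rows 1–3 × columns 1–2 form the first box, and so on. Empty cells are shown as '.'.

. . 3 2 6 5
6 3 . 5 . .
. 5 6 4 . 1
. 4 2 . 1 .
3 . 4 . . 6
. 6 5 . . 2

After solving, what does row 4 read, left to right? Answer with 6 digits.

542613

R1C2 = 1 (sole candidate).
R2C3 = 1 (sole candidate).
R2C6 = 4 (sole candidate).
R3C1 = 2 (sole candidate).
R3C5 = 3 (sole candidate).
R4C1 = 5: row 4 has {1,2,4}; col 1 has {2,3,6}; box has {3,4,6} → only 5 remains.
R4C6 = 3: row 4 has {1,2,4,5}; col 6 has {1,2,4,5,6}; box has {1,2,6} → only 3 remains.
R5C2 = 2 (sole candidate).
R5C4 = 1 (sole candidate).
R5C5 = 5 (sole candidate).
R6C1 = 1 (sole candidate).
R6C4 = 3 (sole candidate).
R6C5 = 4 (sole candidate).
R1C1 = 4 (sole candidate).
R2C5 = 2 (sole candidate).
R4C4 = 6: row 4 has {1,2,3,4,5}; col 4 has {1,2,3,4,5}; box has {1,2,3,4,5} → only 6 remains.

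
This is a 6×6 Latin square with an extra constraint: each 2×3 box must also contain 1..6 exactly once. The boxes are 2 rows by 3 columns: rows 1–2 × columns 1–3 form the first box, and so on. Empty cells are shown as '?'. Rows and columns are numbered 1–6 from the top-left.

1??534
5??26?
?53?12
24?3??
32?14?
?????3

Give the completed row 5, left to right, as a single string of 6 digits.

326145

row 1, column 2 = 6 (sole candidate).
row 1, column 3 = 2 (sole candidate).
row 2, column 2 = 3 (sole candidate).
row 2, column 3 = 4 (sole candidate).
row 2, column 6 = 1 (sole candidate).
row 3, column 1 = 6 (sole candidate).
row 3, column 4 = 4 (sole candidate).
row 4, column 3 = 1 (sole candidate).
row 4, column 5 = 5 (sole candidate).
row 4, column 6 = 6 (sole candidate).
row 5, column 6 = 5: row 5 has {1,2,3,4}; col 6 has {1,2,3,4,6}; box has {1,3,4} → only 5 remains.
row 6, column 1 = 4 (sole candidate).
row 6, column 2 = 1 (sole candidate).
row 6, column 4 = 6 (sole candidate).
row 6, column 5 = 2 (sole candidate).
row 5, column 3 = 6: row 5 has {1,2,3,4,5}; col 3 has {1,2,3,4}; box has {1,2,3,4} → only 6 remains.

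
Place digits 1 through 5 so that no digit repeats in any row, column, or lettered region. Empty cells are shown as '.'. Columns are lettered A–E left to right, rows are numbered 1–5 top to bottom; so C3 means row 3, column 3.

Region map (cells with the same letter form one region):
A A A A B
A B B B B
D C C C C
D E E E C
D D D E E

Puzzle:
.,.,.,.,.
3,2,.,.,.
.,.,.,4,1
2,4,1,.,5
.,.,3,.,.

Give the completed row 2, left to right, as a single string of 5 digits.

32514

E2 = 4: row 2 has {2,3}; col 5 has {1,5}; region has {2} → only 4 remains.
A3 = 5 (sole candidate).
B3 = 3 (sole candidate).
C3 = 2 (sole candidate).
D4 = 3 (sole candidate).
B5 = 1 (sole candidate).
E5 = 2 (sole candidate).
B1 = 5 (sole candidate).
C1 = 4 (sole candidate).
E1 = 3 (sole candidate).
C2 = 5: row 2 has {2,3,4}; col 3 has {1,2,3,4}; region has {2,3,4} → only 5 remains.
D2 = 1: row 2 has {2,3,4,5}; col 4 has {3,4}; region has {2,3,4,5} → only 1 remains.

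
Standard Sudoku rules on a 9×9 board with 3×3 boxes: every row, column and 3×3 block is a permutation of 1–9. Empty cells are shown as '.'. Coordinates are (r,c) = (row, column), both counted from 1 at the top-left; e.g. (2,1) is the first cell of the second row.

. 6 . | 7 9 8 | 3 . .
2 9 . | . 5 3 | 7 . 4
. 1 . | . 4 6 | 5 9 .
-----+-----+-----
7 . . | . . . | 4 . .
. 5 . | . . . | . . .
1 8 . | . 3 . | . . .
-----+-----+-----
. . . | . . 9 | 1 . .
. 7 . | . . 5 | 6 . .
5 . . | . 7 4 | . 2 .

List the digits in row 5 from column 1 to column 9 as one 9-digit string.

659487231

(1,1) = 4 (sole candidate).
(1,3) = 5 (sole candidate).
(1,8) = 1 (sole candidate).
(1,9) = 2 (sole candidate).
(2,3) = 8 (sole candidate).
(2,4) = 1 (sole candidate).
(2,8) = 6 (sole candidate).
(3,1) = 3 (sole candidate).
(3,3) = 7 (sole candidate).
(3,4) = 2 (sole candidate).
(3,9) = 8 (sole candidate).
(9,2) = 3 (sole candidate).
(9,9) = 9 (sole candidate).
(4,2) = 2 (sole candidate).
(4,6) = 1 (sole candidate).
(7,2) = 4 (sole candidate).
(8,9) = 3 (sole candidate).
(9,7) = 8 (sole candidate).
(8,4) = 8 (sole candidate).
(8,8) = 4 (sole candidate).
(9,4) = 6 (sole candidate).
(7,4) = 3 (sole candidate).
(7,5) = 2 (sole candidate).
(8,1) = 9 (sole candidate).
(8,5) = 1 (sole candidate).
(9,3) = 1 (sole candidate).
(5,1) = 6: row 5 has {5}; col 1 has {1,2,3,4,5,7,9}; box has {1,2,5,7,8} → only 6 remains.
(5,5) = 8: row 5 has {5,6}; col 5 has {1,2,3,4,5,7,9}; box has {1,3} → only 8 remains.
(7,1) = 8 (sole candidate).
(7,3) = 6 (sole candidate).
(8,3) = 2 (sole candidate).
(4,5) = 6 (sole candidate).
(4,9) = 5 (sole candidate).
(6,8) = 7 (sole candidate).
(6,9) = 6 (sole candidate).
(7,8) = 5 (sole candidate).
(7,9) = 7 (sole candidate).
(4,4) = 9 (sole candidate).
(5,4) = 4: row 5 has {5,6,8}; col 4 has {1,2,3,6,7,8,9}; box has {1,3,6,8,9} → only 4 remains.
(5,8) = 3: row 5 has {4,5,6,8}; col 8 has {1,2,4,5,6,7,9}; box has {4,5,6,7} → only 3 remains.
(5,9) = 1: row 5 has {3,4,5,6,8}; col 9 has {2,3,4,5,6,7,8,9}; box has {3,4,5,6,7} → only 1 remains.
(6,4) = 5 (sole candidate).
(6,6) = 2 (sole candidate).
(6,7) = 9 (sole candidate).
(4,3) = 3 (sole candidate).
(4,8) = 8 (sole candidate).
(5,3) = 9: row 5 has {1,3,4,5,6,8}; col 3 has {1,2,3,5,6,7,8}; box has {1,2,3,5,6,7,8} → only 9 remains.
(5,6) = 7: row 5 has {1,3,4,5,6,8,9}; col 6 has {1,2,3,4,5,6,8,9}; box has {1,2,3,4,5,6,8,9} → only 7 remains.
(5,7) = 2: row 5 has {1,3,4,5,6,7,8,9}; col 7 has {1,3,4,5,6,7,8,9}; box has {1,3,4,5,6,7,8,9} → only 2 remains.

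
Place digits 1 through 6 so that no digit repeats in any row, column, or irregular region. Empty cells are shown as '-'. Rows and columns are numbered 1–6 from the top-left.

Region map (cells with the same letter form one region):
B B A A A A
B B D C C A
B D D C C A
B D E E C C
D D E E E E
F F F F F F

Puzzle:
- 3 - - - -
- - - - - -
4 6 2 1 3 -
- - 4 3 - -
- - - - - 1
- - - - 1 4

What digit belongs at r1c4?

2

r3c6 = 5: row 3 has {1,2,3,4,6}; col 6 has {1,4}; region has {} → only 5 remains.
r1c1 = 5: in row 1, 5 can only go here (every other open cell in that row sees a 5).
r5c1 = 3: row 5 has {1}; col 1 has {4,5}; region has {2,6} → only 3 remains.
r1c3 = 1: in row 1, 1 can only go here (every other open cell in that row sees a 1).
r2c3 = 5: row 2 has {}; col 3 has {1,2,4}; region has {2,3,6} → only 5 remains.
r4c2 = 1: row 4 has {3,4}; col 2 has {3,6}; region has {2,3,5,6} → only 1 remains.
r5c2 = 4: row 5 has {1,3}; col 2 has {1,3,6}; region has {1,2,3,5,6} → only 4 remains.
r5c3 = 6: row 5 has {1,3,4}; col 3 has {1,2,4,5}; region has {1,3,4} → only 6 remains.
r6c3 = 3: row 6 has {1,4}; col 3 has {1,2,4,5,6}; region has {1,4} → only 3 remains.
r2c2 = 2: row 2 has {5}; col 2 has {1,3,4,6}; region has {3,4,5} → only 2 remains.
r4c1 = 6: row 4 has {1,3,4}; col 1 has {3,4,5}; region has {2,3,4,5} → only 6 remains.
r4c6 = 2: row 4 has {1,3,4,6}; col 6 has {1,4,5}; region has {1,3} → only 2 remains.
r6c1 = 2: row 6 has {1,3,4}; col 1 has {3,4,5,6}; region has {1,3,4} → only 2 remains.
r6c2 = 5: row 6 has {1,2,3,4}; col 2 has {1,2,3,4,6}; region has {1,2,3,4} → only 5 remains.
r6c4 = 6: row 6 has {1,2,3,4,5}; col 4 has {1,3}; region has {1,2,3,4,5} → only 6 remains.
r1c6 = 6: row 1 has {1,3,5}; col 6 has {1,2,4,5}; region has {1,5} → only 6 remains.
r2c1 = 1: row 2 has {2,5}; col 1 has {2,3,4,5,6}; region has {2,3,4,5,6} → only 1 remains.
r2c4 = 4: row 2 has {1,2,5}; col 4 has {1,3,6}; region has {1,2,3} → only 4 remains.
r2c5 = 6: row 2 has {1,2,4,5}; col 5 has {1,3}; region has {1,2,3,4} → only 6 remains.
r2c6 = 3: row 2 has {1,2,4,5,6}; col 6 has {1,2,4,5,6}; region has {1,5,6} → only 3 remains.
r4c5 = 5: row 4 has {1,2,3,4,6}; col 5 has {1,3,6}; region has {1,2,3,4,6} → only 5 remains.
r5c5 = 2: row 5 has {1,3,4,6}; col 5 has {1,3,5,6}; region has {1,3,4,6} → only 2 remains.
r1c4 = 2: row 1 has {1,3,5,6}; col 4 has {1,3,4,6}; region has {1,3,5,6} → only 2 remains.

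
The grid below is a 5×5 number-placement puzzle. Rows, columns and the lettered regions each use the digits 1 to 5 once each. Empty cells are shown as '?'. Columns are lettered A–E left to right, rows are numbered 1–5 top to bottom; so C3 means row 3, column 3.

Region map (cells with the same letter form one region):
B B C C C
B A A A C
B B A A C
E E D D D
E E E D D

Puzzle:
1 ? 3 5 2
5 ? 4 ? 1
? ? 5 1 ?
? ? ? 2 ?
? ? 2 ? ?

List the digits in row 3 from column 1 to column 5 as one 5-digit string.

B1 = 4: row 1 has {1,2,3,5}; col 2 has {}; region has {1,5} → only 4 remains.
D2 = 3: row 2 has {1,4,5}; col 4 has {1,2,5}; region has {1,4,5} → only 3 remains.
E3 = 4: row 3 has {1,5}; col 5 has {1,2}; region has {1,2,3,5} → only 4 remains.
C4 = 1: row 4 has {2}; col 3 has {2,3,4,5}; region has {2} → only 1 remains.
D5 = 4: row 5 has {2}; col 4 has {1,2,3,5}; region has {1,2} → only 4 remains.
B2 = 2: row 2 has {1,3,4,5}; col 2 has {4}; region has {1,3,4,5} → only 2 remains.
B3 = 3: row 3 has {1,4,5}; col 2 has {2,4}; region has {1,4,5} → only 3 remains.
B4 = 5: row 4 has {1,2}; col 2 has {2,3,4}; region has {2} → only 5 remains.
E4 = 3: row 4 has {1,2,5}; col 5 has {1,2,4}; region has {1,2,4} → only 3 remains.
A5 = 3: row 5 has {2,4}; col 1 has {1,5}; region has {2,5} → only 3 remains.
B5 = 1: row 5 has {2,3,4}; col 2 has {2,3,4,5}; region has {2,3,5} → only 1 remains.
E5 = 5: row 5 has {1,2,3,4}; col 5 has {1,2,3,4}; region has {1,2,3,4} → only 5 remains.
A3 = 2: row 3 has {1,3,4,5}; col 1 has {1,3,5}; region has {1,3,4,5} → only 2 remains.

23514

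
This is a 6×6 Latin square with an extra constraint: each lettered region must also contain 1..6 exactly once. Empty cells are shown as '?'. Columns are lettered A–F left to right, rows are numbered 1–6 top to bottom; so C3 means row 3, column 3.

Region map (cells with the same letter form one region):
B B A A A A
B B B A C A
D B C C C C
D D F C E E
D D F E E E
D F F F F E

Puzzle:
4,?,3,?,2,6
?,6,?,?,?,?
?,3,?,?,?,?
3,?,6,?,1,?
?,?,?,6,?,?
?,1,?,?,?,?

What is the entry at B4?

2

B1 = 5 (sole candidate).
D1 = 1 (sole candidate).
E2 = 3 (hidden single in row 2).
A5 = 1 (hidden single in row 5).
F5 = 3 (hidden single in row 5).
A2 = 2 (sole candidate).
C2 = 1 (sole candidate).
F3 = 1 (hidden single in row 3).
D6 = 3 (hidden single in row 6).
A6 = 6 (hidden single in row 6).
A3 = 5 (sole candidate).
E3 = 6 (hidden single in row 3).
D4 = 5 (hidden single in region C).
D2 = 4 (sole candidate).
F2 = 5 (sole candidate).
D3 = 2 (sole candidate).
C3 = 4 (sole candidate).
E5 = 5 (hidden single in region E).
C5 = 2 (sole candidate).
C6 = 5 (sole candidate).
E6 = 4 (sole candidate).
F6 = 2 (sole candidate).
F4 = 4 (sole candidate).
B5 = 4 (sole candidate).
B4 = 2: row 4 has {1,3,4,5,6}; col 2 has {1,3,4,5,6}; region has {1,3,4,5,6} → only 2 remains.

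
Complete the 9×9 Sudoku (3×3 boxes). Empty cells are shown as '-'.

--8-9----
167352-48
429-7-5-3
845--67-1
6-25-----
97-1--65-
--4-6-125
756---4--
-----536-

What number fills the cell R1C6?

1

R1C2 = 3: row 1 has {8,9}; col 2 has {2,4,5,6,7}; box has {1,2,4,6,7,8,9} → only 3 remains.
R1C7 = 2: row 1 has {3,8,9}; col 7 has {1,3,4,5,6,7}; box has {3,4,5,8} → only 2 remains.
R2C7 = 9: row 2 has {1,2,3,4,5,6,7,8}; col 7 has {1,2,3,4,5,6,7}; box has {2,3,4,5,8} → only 9 remains.
R3C8 = 1: row 3 has {2,3,4,5,7,9}; col 8 has {2,4,5,6}; box has {2,3,4,5,8,9} → only 1 remains.
R5C2 = 1: row 5 has {2,5,6}; col 2 has {2,3,4,5,6,7}; box has {2,4,5,6,7,8,9} → only 1 remains.
R5C7 = 8: row 5 has {1,2,5,6}; col 7 has {1,2,3,4,5,6,7,9}; box has {1,5,6,7} → only 8 remains.
R6C3 = 3: row 6 has {1,5,6,7,9}; col 3 has {2,4,5,6,7,8,9}; box has {1,2,4,5,6,7,8,9} → only 3 remains.
R7C1 = 3: row 7 has {1,2,4,5,6}; col 1 has {1,4,6,7,8,9}; box has {4,5,6,7} → only 3 remains.
R8C9 = 9: row 8 has {4,5,6,7}; col 9 has {1,3,5,8}; box has {1,2,3,4,5,6} → only 9 remains.
R9C1 = 2: row 9 has {3,5,6}; col 1 has {1,3,4,6,7,8,9}; box has {3,4,5,6,7} → only 2 remains.
R9C3 = 1: row 9 has {2,3,5,6}; col 3 has {2,3,4,5,6,7,8,9}; box has {2,3,4,5,6,7} → only 1 remains.
R9C9 = 7: row 9 has {1,2,3,5,6}; col 9 has {1,3,5,8,9}; box has {1,2,3,4,5,6,9} → only 7 remains.
R1C1 = 5: row 1 has {2,3,8,9}; col 1 has {1,2,3,4,6,7,8,9}; box has {1,2,3,4,6,7,8,9} → only 5 remains.
R1C8 = 7: row 1 has {2,3,5,8,9}; col 8 has {1,2,4,5,6}; box has {1,2,3,4,5,8,9} → only 7 remains.
R1C9 = 6: row 1 has {2,3,5,7,8,9}; col 9 has {1,3,5,7,8,9}; box has {1,2,3,4,5,7,8,9} → only 6 remains.
R3C6 = 8: row 3 has {1,2,3,4,5,7,9}; col 6 has {2,5,6}; box has {2,3,5,7,9} → only 8 remains.
R5C9 = 4: row 5 has {1,2,5,6,8}; col 9 has {1,3,5,6,7,8,9}; box has {1,5,6,7,8} → only 4 remains.
R6C6 = 4: row 6 has {1,3,5,6,7,9}; col 6 has {2,5,6,8}; box has {1,5,6} → only 4 remains.
R6C9 = 2: row 6 has {1,3,4,5,6,7,9}; col 9 has {1,3,4,5,6,7,8,9}; box has {1,4,5,6,7,8} → only 2 remains.
R8C8 = 8: row 8 has {4,5,6,7,9}; col 8 has {1,2,4,5,6,7}; box has {1,2,3,4,5,6,7,9} → only 8 remains.
R1C4 = 4: row 1 has {2,3,5,6,7,8,9}; col 4 has {1,3,5}; box has {2,3,5,7,8,9} → only 4 remains.
R1C6 = 1: row 1 has {2,3,4,5,6,7,8,9}; col 6 has {2,4,5,6,8}; box has {2,3,4,5,7,8,9} → only 1 remains.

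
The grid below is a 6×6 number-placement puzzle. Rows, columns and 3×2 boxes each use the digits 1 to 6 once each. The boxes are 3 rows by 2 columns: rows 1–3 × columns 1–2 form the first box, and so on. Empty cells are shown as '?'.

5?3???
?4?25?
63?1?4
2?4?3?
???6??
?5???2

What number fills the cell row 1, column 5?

row 1, column 4 = 4 (sole candidate).
row 2, column 1 = 1 (sole candidate).
row 2, column 3 = 6 (sole candidate).
row 2, column 6 = 3 (sole candidate).
row 3, column 3 = 5 (sole candidate).
row 3, column 5 = 2 (sole candidate).
row 4, column 4 = 5 (sole candidate).
row 5, column 2 = 1 (sole candidate).
row 5, column 3 = 2 (sole candidate).
row 5, column 5 = 4 (sole candidate).
row 5, column 6 = 5 (sole candidate).
row 6, column 3 = 1 (sole candidate).
row 6, column 4 = 3 (sole candidate).
row 6, column 5 = 6 (sole candidate).
row 1, column 2 = 2 (sole candidate).
row 1, column 5 = 1: row 1 has {2,3,4,5}; col 5 has {2,3,4,5,6}; box has {2,3,4,5} → only 1 remains.

1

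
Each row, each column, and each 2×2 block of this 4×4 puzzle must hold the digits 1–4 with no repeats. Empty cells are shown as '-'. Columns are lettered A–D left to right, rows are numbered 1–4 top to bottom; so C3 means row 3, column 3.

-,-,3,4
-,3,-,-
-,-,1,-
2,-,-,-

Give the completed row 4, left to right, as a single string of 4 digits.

2143

A1 = 1 (sole candidate).
B1 = 2 (sole candidate).
A2 = 4 (sole candidate).
C2 = 2 (sole candidate).
D2 = 1 (sole candidate).
A3 = 3 (sole candidate).
B3 = 4 (sole candidate).
D3 = 2 (sole candidate).
B4 = 1: row 4 has {2}; col 2 has {2,3,4}; box has {2,3,4} → only 1 remains.
C4 = 4: row 4 has {1,2}; col 3 has {1,2,3}; box has {1,2} → only 4 remains.
D4 = 3: row 4 has {1,2,4}; col 4 has {1,2,4}; box has {1,2,4} → only 3 remains.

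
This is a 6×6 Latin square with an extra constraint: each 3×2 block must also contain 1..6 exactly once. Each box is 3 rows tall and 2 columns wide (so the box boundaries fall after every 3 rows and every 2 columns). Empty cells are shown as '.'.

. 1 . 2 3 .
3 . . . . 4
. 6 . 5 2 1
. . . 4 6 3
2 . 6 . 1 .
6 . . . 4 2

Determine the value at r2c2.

r1c3 = 4 (sole candidate).
r2c3 = 1 (sole candidate).
r2c4 = 6 (sole candidate).
r2c5 = 5 (sole candidate).
r3c1 = 4 (sole candidate).
r3c3 = 3 (sole candidate).
r4c2 = 5 (sole candidate).
r4c3 = 2 (sole candidate).
r5c4 = 3 (sole candidate).
r5c6 = 5 (sole candidate).
r6c2 = 3 (sole candidate).
r6c3 = 5 (sole candidate).
r6c4 = 1 (sole candidate).
r1c1 = 5 (sole candidate).
r1c6 = 6 (sole candidate).
r2c2 = 2: row 2 has {1,3,4,5,6}; col 2 has {1,3,5,6}; box has {1,3,4,5,6} → only 2 remains.

2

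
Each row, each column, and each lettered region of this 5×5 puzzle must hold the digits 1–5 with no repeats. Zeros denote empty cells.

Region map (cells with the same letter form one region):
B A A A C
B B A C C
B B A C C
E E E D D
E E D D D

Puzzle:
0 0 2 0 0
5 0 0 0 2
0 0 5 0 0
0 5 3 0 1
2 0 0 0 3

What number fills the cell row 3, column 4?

1

row 3, column 5 = 4: row 3 has {5}; col 5 has {1,2,3}; region has {2} → only 4 remains.
row 4, column 1 = 4: row 4 has {1,3,5}; col 1 has {2,5}; region has {2,3,5} → only 4 remains.
row 4, column 4 = 2: row 4 has {1,3,4,5}; col 4 has {}; region has {1,3} → only 2 remains.
row 5, column 2 = 1: row 5 has {2,3}; col 2 has {5}; region has {2,3,4,5} → only 1 remains.
row 5, column 3 = 4: row 5 has {1,2,3}; col 3 has {2,3,5}; region has {1,2,3} → only 4 remains.
row 5, column 4 = 5: row 5 has {1,2,3,4}; col 4 has {2}; region has {1,2,3,4} → only 5 remains.
row 1, column 5 = 5: row 1 has {2}; col 5 has {1,2,3,4}; region has {2,4} → only 5 remains.
row 2, column 3 = 1: row 2 has {2,5}; col 3 has {2,3,4,5}; region has {2,5} → only 1 remains.
row 2, column 4 = 3: row 2 has {1,2,5}; col 4 has {2,5}; region has {2,4,5} → only 3 remains.
row 3, column 4 = 1: row 3 has {4,5}; col 4 has {2,3,5}; region has {2,3,4,5} → only 1 remains.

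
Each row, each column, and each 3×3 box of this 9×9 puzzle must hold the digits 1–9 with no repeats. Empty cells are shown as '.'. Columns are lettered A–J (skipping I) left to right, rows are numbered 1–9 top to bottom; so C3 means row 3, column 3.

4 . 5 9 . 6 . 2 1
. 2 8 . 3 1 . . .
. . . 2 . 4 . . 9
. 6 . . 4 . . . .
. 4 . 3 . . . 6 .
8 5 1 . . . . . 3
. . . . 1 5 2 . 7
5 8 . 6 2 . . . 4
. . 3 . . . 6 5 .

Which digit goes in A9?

2

D6 = 7: row 6 has {1,3,5,8}; col 4 has {2,3,6,9}; box has {3,4} → only 7 remains.
B7 = 9: row 7 has {1,2,5,7}; col 2 has {2,4,5,6,8}; box has {3,5,8} → only 9 remains.
C8 = 7: row 8 has {2,4,5,6,8}; col 3 has {1,3,5,8}; box has {3,5,8,9} → only 7 remains.
B9 = 1: row 9 has {3,5,6}; col 2 has {2,4,5,6,8,9}; box has {3,5,7,8,9} → only 1 remains.
J9 = 8: row 9 has {1,3,5,6}; col 9 has {1,3,4,7,9}; box has {2,4,5,6,7} → only 8 remains.
D2 = 5: row 2 has {1,2,3,8}; col 4 has {2,3,6,7,9}; box has {1,2,3,4,6,9} → only 5 remains.
J2 = 6: row 2 has {1,2,3,5,8}; col 9 has {1,3,4,7,8,9}; box has {1,2,9} → only 6 remains.
C3 = 6: row 3 has {2,4,9}; col 3 has {1,3,5,7,8}; box has {2,4,5,8} → only 6 remains.
A7 = 6: row 7 has {1,2,5,7,9}; col 1 has {4,5,8}; box has {1,3,5,7,8,9} → only 6 remains.
C7 = 4: row 7 has {1,2,5,6,7,9}; col 3 has {1,3,5,6,7,8}; box has {1,3,5,6,7,8,9} → only 4 remains.
D7 = 8: row 7 has {1,2,4,5,6,7,9}; col 4 has {2,3,5,6,7,9}; box has {1,2,5,6} → only 8 remains.
H7 = 3: row 7 has {1,2,4,5,6,7,8,9}; col 8 has {2,5,6}; box has {2,4,5,6,7,8} → only 3 remains.
A9 = 2: row 9 has {1,3,5,6,8}; col 1 has {4,5,6,8}; box has {1,3,4,5,6,7,8,9} → only 2 remains.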